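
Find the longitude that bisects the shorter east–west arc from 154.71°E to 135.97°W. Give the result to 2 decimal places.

Signed shortest Δλ from +154.71° to -135.97° is +69.32°.
Midpoint longitude = +154.71° + (+69.32°)/2 = +154.71° + 34.66° = +189.37°.
Normalise into (−180°, 180°]: -170.63°.
(The naïve average (+154.71 + -135.97)/2 = 9.37° is on the wrong side of the globe.)

170.63°W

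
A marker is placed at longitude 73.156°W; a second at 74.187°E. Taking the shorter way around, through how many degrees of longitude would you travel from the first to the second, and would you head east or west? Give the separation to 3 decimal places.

Raw difference: 74.187 − -73.156 = 147.343°.
Normalise into (−180°, 180°]: 147.343° stays 147.343°.
Positive ⇒ the second point lies to the east; separation 147.343°.

147.343° east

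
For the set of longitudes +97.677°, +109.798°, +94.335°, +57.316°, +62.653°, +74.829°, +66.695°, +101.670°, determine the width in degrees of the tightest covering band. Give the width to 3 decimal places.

Sort the longitudes: +57.316°, +62.653°, +66.695°, +74.829°, +94.335°, +97.677°, +101.670°, +109.798°.
Eastward gaps between consecutive values (wrapping around): 5.337°, 4.042°, 8.134°, 19.506°, 3.342°, 3.993°, 8.128°, 307.518°.
Largest gap = 307.518° ⇒ minimal covering band is its complement: 360° − 307.518° = 52.482°.
Band runs from +57.316° eastward to +109.798°.

52.482°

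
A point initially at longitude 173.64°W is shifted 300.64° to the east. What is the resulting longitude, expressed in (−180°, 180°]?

127.00°E

Start at -173.64°; shift +300.64° → +127.00°.
+127.00° already lies in (−180°, 180°].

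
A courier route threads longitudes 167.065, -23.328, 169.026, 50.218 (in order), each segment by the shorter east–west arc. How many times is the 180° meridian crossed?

2

Leg 1: +167.065° → -23.328°, shortest Δλ = 169.607° (east) — crosses 180°.
Leg 2: -23.328° → +169.026°, shortest Δλ = -167.646° (west) — crosses 180°.
Leg 3: +169.026° → +50.218°, shortest Δλ = -118.808° (west) — does not cross 180°.
Total crossings: 2.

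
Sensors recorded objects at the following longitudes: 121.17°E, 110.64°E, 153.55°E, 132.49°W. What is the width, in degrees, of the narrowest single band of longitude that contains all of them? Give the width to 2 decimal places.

Sort the longitudes: -132.49°, +110.64°, +121.17°, +153.55°.
Eastward gaps between consecutive values (wrapping around): 243.13°, 10.53°, 32.38°, 73.96°.
Largest gap = 243.13° ⇒ minimal covering band is its complement: 360° − 243.13° = 116.87°.
Band runs from +110.64° eastward to -132.49°, crossing the antimeridian.

116.87°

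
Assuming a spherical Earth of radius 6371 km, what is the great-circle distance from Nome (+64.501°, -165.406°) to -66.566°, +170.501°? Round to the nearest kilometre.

14701 km

Δλ = 170.501 − -165.406 = 335.907°; wrapped into (−180°, 180°]: -24.093°.
Δφ = -66.566 − 64.501 = -131.067°.
a = sin²(Δφ/2) + cos φ₁ · cos φ₂ · sin²(Δλ/2) = 0.835928.
c = 2·atan2(√a, √(1−a)) = 2.30751 rad → d = 6371·c ≈ 14701.13 km.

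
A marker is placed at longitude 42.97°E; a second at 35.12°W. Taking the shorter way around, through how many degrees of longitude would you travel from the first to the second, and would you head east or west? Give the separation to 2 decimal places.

78.09° west

Raw difference: -35.12 − 42.97 = -78.09°.
Normalise into (−180°, 180°]: -78.09° stays -78.09°.
Negative ⇒ the second point lies to the west; separation 78.09°.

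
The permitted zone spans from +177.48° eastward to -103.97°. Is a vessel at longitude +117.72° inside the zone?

No

Band width going east from +177.48° to -103.97°: ((-103.97 − 177.48) mod 360) = 78.55°.
Offset of +117.72° east of the west edge: ((117.72 − 177.48) mod 360) = 300.24°.
300.24° > 78.55° ⇒ outside.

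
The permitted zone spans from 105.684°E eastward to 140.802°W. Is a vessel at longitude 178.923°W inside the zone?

Band width going east from +105.684° to -140.802°: ((-140.802 − 105.684) mod 360) = 113.514°.
Offset of -178.923° east of the west edge: ((-178.923 − 105.684) mod 360) = 75.393°.
75.393° ≤ 113.514° ⇒ inside.

Yes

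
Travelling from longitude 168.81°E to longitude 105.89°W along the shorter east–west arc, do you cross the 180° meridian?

Yes

Naïve |-105.89 − 168.81| = 274.7° > 180°, so the shorter arc goes the other way round — across 180°.
Signed shortest Δλ = ((-105.89 − 168.81 + 180) mod 360) − 180 = 85.3°.
Going east by 85.3° from +168.81° passes through 180° before reaching -105.89°.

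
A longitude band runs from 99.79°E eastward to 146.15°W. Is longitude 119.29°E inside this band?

Band width going east from +99.79° to -146.15°: ((-146.15 − 99.79) mod 360) = 114.06°.
Offset of +119.29° east of the west edge: ((119.29 − 99.79) mod 360) = 19.50°.
19.50° ≤ 114.06° ⇒ inside.

Yes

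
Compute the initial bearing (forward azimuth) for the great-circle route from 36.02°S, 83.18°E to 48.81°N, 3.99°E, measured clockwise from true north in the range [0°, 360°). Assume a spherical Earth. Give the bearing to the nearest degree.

Δλ = 3.99 − 83.18 = -79.19°.
θ = atan2( sin Δλ · cos φ₂ , cos φ₁ · sin φ₂ − sin φ₁ · cos φ₂ · cos Δλ )
  = atan2(-0.64687, 0.68129) = -43.516° → normalised to [0°, 360°): 316.484°.

316°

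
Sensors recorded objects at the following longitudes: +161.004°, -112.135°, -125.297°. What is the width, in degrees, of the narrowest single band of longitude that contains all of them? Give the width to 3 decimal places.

Sort the longitudes: -125.297°, -112.135°, +161.004°.
Eastward gaps between consecutive values (wrapping around): 13.162°, 273.139°, 73.699°.
Largest gap = 273.139° ⇒ minimal covering band is its complement: 360° − 273.139° = 86.861°.
Band runs from +161.004° eastward to -112.135°, crossing the antimeridian.

86.861°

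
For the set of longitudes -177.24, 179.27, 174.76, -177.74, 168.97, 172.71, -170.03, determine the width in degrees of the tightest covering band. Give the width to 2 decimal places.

21.00°

Sort the longitudes: -177.74°, -177.24°, -170.03°, +168.97°, +172.71°, +174.76°, +179.27°.
Eastward gaps between consecutive values (wrapping around): 0.50°, 7.21°, 339.00°, 3.74°, 2.05°, 4.51°, 2.99°.
Largest gap = 339.00° ⇒ minimal covering band is its complement: 360° − 339.00° = 21.00°.
Band runs from +168.97° eastward to -170.03°, crossing the antimeridian.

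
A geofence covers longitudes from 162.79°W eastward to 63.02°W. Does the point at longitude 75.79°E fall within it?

Band width going east from -162.79° to -63.02°: ((-63.02 − -162.79) mod 360) = 99.77°.
Offset of +75.79° east of the west edge: ((75.79 − -162.79) mod 360) = 238.58°.
238.58° > 99.77° ⇒ outside.

No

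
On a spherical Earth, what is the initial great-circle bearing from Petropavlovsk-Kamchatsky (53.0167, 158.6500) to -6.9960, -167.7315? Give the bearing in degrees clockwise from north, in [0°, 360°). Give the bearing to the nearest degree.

143°

Δλ = -167.7315 − 158.6500 = -326.3815°; wrapped into (−180°, 180°]: 33.6185°.
θ = atan2( sin Δλ · cos φ₂ , cos φ₁ · sin φ₂ − sin φ₁ · cos φ₂ · cos Δλ )
  = atan2(0.54954, -0.73352) = 143.160° → normalised to [0°, 360°): 143.160°.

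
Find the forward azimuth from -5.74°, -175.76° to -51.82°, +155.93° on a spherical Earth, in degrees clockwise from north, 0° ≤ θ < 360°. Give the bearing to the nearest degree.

202°

Δλ = 155.93 − -175.76 = 331.69°; wrapped into (−180°, 180°]: -28.31°.
θ = atan2( sin Δλ · cos φ₂ , cos φ₁ · sin φ₂ − sin φ₁ · cos φ₂ · cos Δλ )
  = atan2(-0.29315, -0.72770) = -158.059° → normalised to [0°, 360°): 201.941°.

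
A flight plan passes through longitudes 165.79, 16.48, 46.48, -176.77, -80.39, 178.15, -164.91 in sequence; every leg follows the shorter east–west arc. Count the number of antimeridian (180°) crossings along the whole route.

3

Leg 1: +165.79° → +16.48°, shortest Δλ = -149.31° (west) — does not cross 180°.
Leg 2: +16.48° → +46.48°, shortest Δλ = 30.0° (east) — does not cross 180°.
Leg 3: +46.48° → -176.77°, shortest Δλ = 136.75° (east) — crosses 180°.
Leg 4: -176.77° → -80.39°, shortest Δλ = 96.38° (east) — does not cross 180°.
Leg 5: -80.39° → +178.15°, shortest Δλ = -101.46° (west) — crosses 180°.
Leg 6: +178.15° → -164.91°, shortest Δλ = 16.94° (east) — crosses 180°.
Total crossings: 3.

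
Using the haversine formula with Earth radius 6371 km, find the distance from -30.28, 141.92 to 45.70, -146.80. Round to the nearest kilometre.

Δλ = -146.80 − 141.92 = -288.72°; wrapped into (−180°, 180°]: 71.28°.
Δφ = 45.70 − -30.28 = 75.98°.
a = sin²(Δφ/2) + cos φ₁ · cos φ₂ · sin²(Δλ/2) = 0.583650.
c = 2·atan2(√a, √(1−a)) = 1.73889 rad → d = 6371·c ≈ 11078.45 km.

11078 km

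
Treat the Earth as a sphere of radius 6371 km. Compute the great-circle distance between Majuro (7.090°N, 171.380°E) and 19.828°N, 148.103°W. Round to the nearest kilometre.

Δλ = -148.103 − 171.380 = -319.483°; wrapped into (−180°, 180°]: 40.517°.
Δφ = 19.828 − 7.090 = 12.738°.
a = sin²(Δφ/2) + cos φ₁ · cos φ₂ · sin²(Δλ/2) = 0.124229.
c = 2·atan2(√a, √(1−a)) = 0.72040 rad → d = 6371·c ≈ 4589.66 km.

4590 km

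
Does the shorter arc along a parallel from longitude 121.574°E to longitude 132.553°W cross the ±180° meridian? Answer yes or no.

Naïve |-132.553 − 121.574| = 254.127° > 180°, so the shorter arc goes the other way round — across 180°.
Signed shortest Δλ = ((-132.553 − 121.574 + 180) mod 360) − 180 = 105.873°.
Going east by 105.873° from +121.574° passes through 180° before reaching -132.553°.

Yes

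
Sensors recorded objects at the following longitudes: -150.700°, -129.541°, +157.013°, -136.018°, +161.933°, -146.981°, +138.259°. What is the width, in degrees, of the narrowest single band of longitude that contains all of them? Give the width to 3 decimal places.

92.200°

Sort the longitudes: -150.700°, -146.981°, -136.018°, -129.541°, +138.259°, +157.013°, +161.933°.
Eastward gaps between consecutive values (wrapping around): 3.719°, 10.963°, 6.477°, 267.800°, 18.754°, 4.920°, 47.367°.
Largest gap = 267.800° ⇒ minimal covering band is its complement: 360° − 267.800° = 92.200°.
Band runs from +138.259° eastward to -129.541°, crossing the antimeridian.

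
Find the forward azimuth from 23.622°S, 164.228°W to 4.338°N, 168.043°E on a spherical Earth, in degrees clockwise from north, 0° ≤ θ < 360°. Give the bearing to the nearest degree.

Δλ = 168.043 − -164.228 = 332.271°; wrapped into (−180°, 180°]: -27.729°.
θ = atan2( sin Δλ · cos φ₂ , cos φ₁ · sin φ₂ − sin φ₁ · cos φ₂ · cos Δλ )
  = atan2(-0.46396, 0.42297) = -47.646° → normalised to [0°, 360°): 312.354°.

312°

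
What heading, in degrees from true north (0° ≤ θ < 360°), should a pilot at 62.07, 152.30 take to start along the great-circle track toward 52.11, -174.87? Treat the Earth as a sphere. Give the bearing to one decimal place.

Δλ = -174.87 − 152.30 = -327.17°; wrapped into (−180°, 180°]: 32.83°.
θ = atan2( sin Δλ · cos φ₂ , cos φ₁ · sin φ₂ − sin φ₁ · cos φ₂ · cos Δλ )
  = atan2(0.33296, -0.08630) = 104.530° → normalised to [0°, 360°): 104.530°.

104.5°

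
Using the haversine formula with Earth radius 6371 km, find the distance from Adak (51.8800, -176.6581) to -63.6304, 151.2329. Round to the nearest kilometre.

Δλ = 151.2329 − -176.6581 = 327.8910°; wrapped into (−180°, 180°]: -32.1090°.
Δφ = -63.6304 − 51.8800 = -115.5104°.
a = sin²(Δφ/2) + cos φ₁ · cos φ₂ · sin²(Δλ/2) = 0.736307.
c = 2·atan2(√a, √(1−a)) = 2.06305 rad → d = 6371·c ≈ 13143.70 km.

13144 km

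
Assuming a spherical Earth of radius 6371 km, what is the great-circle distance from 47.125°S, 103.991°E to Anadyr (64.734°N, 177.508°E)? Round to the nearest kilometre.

Δλ = 177.508 − 103.991 = 73.517°.
Δφ = 64.734 − -47.125 = 111.859°.
a = sin²(Δφ/2) + cos φ₁ · cos φ₂ · sin²(Δλ/2) = 0.790168.
c = 2·atan2(√a, √(1−a)) = 2.18994 rad → d = 6371·c ≈ 13952.09 km.

13952 km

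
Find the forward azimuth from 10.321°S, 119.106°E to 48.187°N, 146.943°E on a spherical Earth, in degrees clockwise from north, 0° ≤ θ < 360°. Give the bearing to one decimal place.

20.4°

Δλ = 146.943 − 119.106 = 27.837°.
θ = atan2( sin Δλ · cos φ₂ , cos φ₁ · sin φ₂ − sin φ₁ · cos φ₂ · cos Δλ )
  = atan2(0.31132, 0.83889) = 20.360° → normalised to [0°, 360°): 20.360°.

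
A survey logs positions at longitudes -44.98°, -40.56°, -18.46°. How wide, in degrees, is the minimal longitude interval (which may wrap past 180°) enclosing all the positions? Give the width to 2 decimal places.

Sort the longitudes: -44.98°, -40.56°, -18.46°.
Eastward gaps between consecutive values (wrapping around): 4.42°, 22.10°, 333.48°.
Largest gap = 333.48° ⇒ minimal covering band is its complement: 360° − 333.48° = 26.52°.
Band runs from -44.98° eastward to -18.46°.

26.52°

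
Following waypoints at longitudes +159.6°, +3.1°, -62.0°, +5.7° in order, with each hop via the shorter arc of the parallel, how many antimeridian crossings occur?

Leg 1: +159.6° → +3.1°, shortest Δλ = -156.5° (west) — does not cross 180°.
Leg 2: +3.1° → -62.0°, shortest Δλ = -65.1° (west) — does not cross 180°.
Leg 3: -62.0° → +5.7°, shortest Δλ = 67.7° (east) — does not cross 180°.
Total crossings: 0.

0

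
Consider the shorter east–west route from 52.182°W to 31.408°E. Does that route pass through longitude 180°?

No

Signed shortest Δλ = ((31.408 − -52.182 + 180) mod 360) − 180 = 83.59°.
Going east by 83.59° from -52.182° reaches +31.408° without touching 180°.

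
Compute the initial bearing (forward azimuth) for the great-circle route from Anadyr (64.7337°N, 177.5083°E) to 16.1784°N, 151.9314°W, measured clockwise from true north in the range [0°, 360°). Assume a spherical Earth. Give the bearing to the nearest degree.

142°

Δλ = -151.9314 − 177.5083 = -329.4397°; wrapped into (−180°, 180°]: 30.5603°.
θ = atan2( sin Δλ · cos φ₂ , cos φ₁ · sin φ₂ − sin φ₁ · cos φ₂ · cos Δλ )
  = atan2(0.48831, -0.62895) = 142.175° → normalised to [0°, 360°): 142.175°.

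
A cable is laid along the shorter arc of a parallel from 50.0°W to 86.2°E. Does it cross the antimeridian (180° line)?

No

Signed shortest Δλ = ((86.2 − -50.0 + 180) mod 360) − 180 = 136.2°.
Going east by 136.2° from -50.0° reaches +86.2° without touching 180°.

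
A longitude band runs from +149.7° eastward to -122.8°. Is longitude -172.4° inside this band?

Yes

Band width going east from +149.7° to -122.8°: ((-122.8 − 149.7) mod 360) = 87.5°.
Offset of -172.4° east of the west edge: ((-172.4 − 149.7) mod 360) = 37.9°.
37.9° ≤ 87.5° ⇒ inside.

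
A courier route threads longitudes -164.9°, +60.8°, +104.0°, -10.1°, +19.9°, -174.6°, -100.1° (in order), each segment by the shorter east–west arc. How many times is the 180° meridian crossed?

Leg 1: -164.9° → +60.8°, shortest Δλ = -134.3° (west) — crosses 180°.
Leg 2: +60.8° → +104.0°, shortest Δλ = 43.2° (east) — does not cross 180°.
Leg 3: +104.0° → -10.1°, shortest Δλ = -114.1° (west) — does not cross 180°.
Leg 4: -10.1° → +19.9°, shortest Δλ = 30.0° (east) — does not cross 180°.
Leg 5: +19.9° → -174.6°, shortest Δλ = 165.5° (east) — crosses 180°.
Leg 6: -174.6° → -100.1°, shortest Δλ = 74.5° (east) — does not cross 180°.
Total crossings: 2.

2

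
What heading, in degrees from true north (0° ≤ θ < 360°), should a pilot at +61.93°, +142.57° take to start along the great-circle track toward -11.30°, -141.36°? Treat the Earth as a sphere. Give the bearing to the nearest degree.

Δλ = -141.36 − 142.57 = -283.93°; wrapped into (−180°, 180°]: 76.07°.
θ = atan2( sin Δλ · cos φ₂ , cos φ₁ · sin φ₂ − sin φ₁ · cos φ₂ · cos Δλ )
  = atan2(0.95178, -0.30050) = 107.522° → normalised to [0°, 360°): 107.522°.

108°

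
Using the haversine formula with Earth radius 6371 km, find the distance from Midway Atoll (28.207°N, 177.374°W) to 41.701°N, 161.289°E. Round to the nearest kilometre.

2444 km

Δλ = 161.289 − -177.374 = 338.663°; wrapped into (−180°, 180°]: -21.337°.
Δφ = 41.701 − 28.207 = 13.494°.
a = sin²(Δφ/2) + cos φ₁ · cos φ₂ · sin²(Δλ/2) = 0.036352.
c = 2·atan2(√a, √(1−a)) = 0.38367 rad → d = 6371·c ≈ 2444.39 km.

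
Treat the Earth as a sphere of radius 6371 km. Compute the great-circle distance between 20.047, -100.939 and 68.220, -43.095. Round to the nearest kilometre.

Δλ = -43.095 − -100.939 = 57.844°.
Δφ = 68.220 − 20.047 = 48.173°.
a = sin²(Δφ/2) + cos φ₁ · cos φ₂ · sin²(Δλ/2) = 0.248082.
c = 2·atan2(√a, √(1−a)) = 1.04276 rad → d = 6371·c ≈ 6643.45 km.

6643 km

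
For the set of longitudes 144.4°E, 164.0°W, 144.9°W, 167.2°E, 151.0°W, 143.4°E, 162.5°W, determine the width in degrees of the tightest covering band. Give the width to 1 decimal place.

71.7°

Sort the longitudes: -164.0°, -162.5°, -151.0°, -144.9°, +143.4°, +144.4°, +167.2°.
Eastward gaps between consecutive values (wrapping around): 1.5°, 11.5°, 6.1°, 288.3°, 1.0°, 22.8°, 28.8°.
Largest gap = 288.3° ⇒ minimal covering band is its complement: 360° − 288.3° = 71.7°.
Band runs from +143.4° eastward to -144.9°, crossing the antimeridian.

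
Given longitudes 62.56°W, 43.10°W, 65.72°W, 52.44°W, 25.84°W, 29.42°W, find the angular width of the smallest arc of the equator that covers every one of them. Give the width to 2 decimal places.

Sort the longitudes: -65.72°, -62.56°, -52.44°, -43.10°, -29.42°, -25.84°.
Eastward gaps between consecutive values (wrapping around): 3.16°, 10.12°, 9.34°, 13.68°, 3.58°, 320.12°.
Largest gap = 320.12° ⇒ minimal covering band is its complement: 360° − 320.12° = 39.88°.
Band runs from -65.72° eastward to -25.84°.

39.88°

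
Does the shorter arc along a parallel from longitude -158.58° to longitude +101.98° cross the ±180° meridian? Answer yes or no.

Yes

Naïve |101.98 − -158.58| = 260.56° > 180°, so the shorter arc goes the other way round — across 180°.
Signed shortest Δλ = ((101.98 − -158.58 + 180) mod 360) − 180 = -99.44°.
Going west by 99.44° from -158.58° passes through 180° before reaching +101.98°.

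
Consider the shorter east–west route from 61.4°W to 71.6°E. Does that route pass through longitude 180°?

Signed shortest Δλ = ((71.6 − -61.4 + 180) mod 360) − 180 = 133.0°.
Going east by 133.0° from -61.4° reaches +71.6° without touching 180°.

No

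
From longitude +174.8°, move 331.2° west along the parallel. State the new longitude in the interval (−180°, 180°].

Start at +174.8°; shift −331.2° → -156.4°.
-156.4° already lies in (−180°, 180°].

-156.4°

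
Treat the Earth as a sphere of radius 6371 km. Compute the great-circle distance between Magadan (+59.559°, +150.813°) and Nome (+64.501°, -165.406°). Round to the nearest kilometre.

2298 km

Δλ = -165.406 − 150.813 = -316.219°; wrapped into (−180°, 180°]: 43.781°.
Δφ = 64.501 − 59.559 = 4.942°.
a = sin²(Δφ/2) + cos φ₁ · cos φ₂ · sin²(Δλ/2) = 0.032177.
c = 2·atan2(√a, √(1−a)) = 0.36071 rad → d = 6371·c ≈ 2298.10 km.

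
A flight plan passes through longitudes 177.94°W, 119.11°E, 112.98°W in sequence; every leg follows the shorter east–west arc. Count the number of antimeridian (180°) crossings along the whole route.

Leg 1: -177.94° → +119.11°, shortest Δλ = -62.95° (west) — crosses 180°.
Leg 2: +119.11° → -112.98°, shortest Δλ = 127.91° (east) — crosses 180°.
Total crossings: 2.

2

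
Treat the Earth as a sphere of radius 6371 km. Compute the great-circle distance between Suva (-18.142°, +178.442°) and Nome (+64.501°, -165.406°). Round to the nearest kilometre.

9293 km

Δλ = -165.406 − 178.442 = -343.848°; wrapped into (−180°, 180°]: 16.152°.
Δφ = 64.501 − -18.142 = 82.643°.
a = sin²(Δφ/2) + cos φ₁ · cos φ₂ · sin²(Δλ/2) = 0.444048.
c = 2·atan2(√a, √(1−a)) = 1.45866 rad → d = 6371·c ≈ 9293.11 km.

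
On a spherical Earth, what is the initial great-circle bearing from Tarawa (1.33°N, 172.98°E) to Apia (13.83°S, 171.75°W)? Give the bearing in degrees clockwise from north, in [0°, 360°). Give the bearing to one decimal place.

135.6°

Δλ = -171.75 − 172.98 = -344.73°; wrapped into (−180°, 180°]: 15.27°.
θ = atan2( sin Δλ · cos φ₂ , cos φ₁ · sin φ₂ − sin φ₁ · cos φ₂ · cos Δλ )
  = atan2(0.25573, -0.26072) = 135.553° → normalised to [0°, 360°): 135.553°.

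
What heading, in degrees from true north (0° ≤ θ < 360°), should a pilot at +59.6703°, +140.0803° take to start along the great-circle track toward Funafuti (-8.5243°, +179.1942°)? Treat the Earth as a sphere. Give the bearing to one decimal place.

Δλ = 179.1942 − 140.0803 = 39.1139°.
θ = atan2( sin Δλ · cos φ₂ , cos φ₁ · sin φ₂ − sin φ₁ · cos φ₂ · cos Δλ )
  = atan2(0.62389, -0.73715) = 139.757° → normalised to [0°, 360°): 139.757°.

139.8°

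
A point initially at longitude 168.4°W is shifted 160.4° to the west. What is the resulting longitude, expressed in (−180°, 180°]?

Start at -168.4°; shift −160.4° → -328.8°.
-328.8° lies outside (−180°, 180°]; add 360° → +31.2°.

31.2°E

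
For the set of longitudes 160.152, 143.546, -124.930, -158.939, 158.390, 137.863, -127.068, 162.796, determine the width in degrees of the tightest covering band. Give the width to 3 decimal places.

Sort the longitudes: -158.939°, -127.068°, -124.930°, +137.863°, +143.546°, +158.390°, +160.152°, +162.796°.
Eastward gaps between consecutive values (wrapping around): 31.871°, 2.138°, 262.793°, 5.683°, 14.844°, 1.762°, 2.644°, 38.265°.
Largest gap = 262.793° ⇒ minimal covering band is its complement: 360° − 262.793° = 97.207°.
Band runs from +137.863° eastward to -124.930°, crossing the antimeridian.

97.207°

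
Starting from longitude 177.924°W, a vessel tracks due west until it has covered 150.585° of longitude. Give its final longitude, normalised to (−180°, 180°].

31.491°E

Start at -177.924°; shift −150.585° → -328.509°.
-328.509° lies outside (−180°, 180°]; add 360° → +31.491°.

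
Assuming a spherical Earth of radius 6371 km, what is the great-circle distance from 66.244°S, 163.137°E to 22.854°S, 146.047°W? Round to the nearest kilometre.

5987 km

Δλ = -146.047 − 163.137 = -309.184°; wrapped into (−180°, 180°]: 50.816°.
Δφ = -22.854 − -66.244 = 43.390°.
a = sin²(Δφ/2) + cos φ₁ · cos φ₂ · sin²(Δλ/2) = 0.204992.
c = 2·atan2(√a, √(1−a)) = 0.93972 rad → d = 6371·c ≈ 5986.94 km.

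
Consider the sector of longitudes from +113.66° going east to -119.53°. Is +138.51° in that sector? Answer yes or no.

Band width going east from +113.66° to -119.53°: ((-119.53 − 113.66) mod 360) = 126.81°.
Offset of +138.51° east of the west edge: ((138.51 − 113.66) mod 360) = 24.85°.
24.85° ≤ 126.81° ⇒ inside.

Yes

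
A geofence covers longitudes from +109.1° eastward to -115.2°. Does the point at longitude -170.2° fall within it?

Yes

Band width going east from +109.1° to -115.2°: ((-115.2 − 109.1) mod 360) = 135.7°.
Offset of -170.2° east of the west edge: ((-170.2 − 109.1) mod 360) = 80.7°.
80.7° ≤ 135.7° ⇒ inside.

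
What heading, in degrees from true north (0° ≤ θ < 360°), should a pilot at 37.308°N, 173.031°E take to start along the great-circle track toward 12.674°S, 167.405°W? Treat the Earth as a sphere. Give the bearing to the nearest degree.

Δλ = -167.405 − 173.031 = -340.436°; wrapped into (−180°, 180°]: 19.564°.
θ = atan2( sin Δλ · cos φ₂ , cos φ₁ · sin φ₂ − sin φ₁ · cos φ₂ · cos Δλ )
  = atan2(0.32670, -0.73170) = 155.940° → normalised to [0°, 360°): 155.940°.

156°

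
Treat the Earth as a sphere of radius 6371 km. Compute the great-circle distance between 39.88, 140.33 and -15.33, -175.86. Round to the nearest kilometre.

Δλ = -175.86 − 140.33 = -316.19°; wrapped into (−180°, 180°]: 43.81°.
Δφ = -15.33 − 39.88 = -55.21°.
a = sin²(Δφ/2) + cos φ₁ · cos φ₂ · sin²(Δλ/2) = 0.317720.
c = 2·atan2(√a, √(1−a)) = 1.19764 rad → d = 6371·c ≈ 7630.14 km.

7630 km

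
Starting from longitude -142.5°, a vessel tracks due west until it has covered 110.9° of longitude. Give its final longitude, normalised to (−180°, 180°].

Start at -142.5°; shift −110.9° → -253.4°.
-253.4° lies outside (−180°, 180°]; add 360° → +106.6°.

+106.6°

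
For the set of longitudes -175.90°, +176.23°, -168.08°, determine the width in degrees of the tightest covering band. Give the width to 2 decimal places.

15.69°

Sort the longitudes: -175.90°, -168.08°, +176.23°.
Eastward gaps between consecutive values (wrapping around): 7.82°, 344.31°, 7.87°.
Largest gap = 344.31° ⇒ minimal covering band is its complement: 360° − 344.31° = 15.69°.
Band runs from +176.23° eastward to -168.08°, crossing the antimeridian.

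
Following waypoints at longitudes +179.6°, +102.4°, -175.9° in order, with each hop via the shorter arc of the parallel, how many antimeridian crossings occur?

1

Leg 1: +179.6° → +102.4°, shortest Δλ = -77.2° (west) — does not cross 180°.
Leg 2: +102.4° → -175.9°, shortest Δλ = 81.7° (east) — crosses 180°.
Total crossings: 1.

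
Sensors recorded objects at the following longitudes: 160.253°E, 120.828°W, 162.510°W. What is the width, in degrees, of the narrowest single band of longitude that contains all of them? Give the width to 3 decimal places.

Sort the longitudes: -162.510°, -120.828°, +160.253°.
Eastward gaps between consecutive values (wrapping around): 41.682°, 281.081°, 37.237°.
Largest gap = 281.081° ⇒ minimal covering band is its complement: 360° − 281.081° = 78.919°.
Band runs from +160.253° eastward to -120.828°, crossing the antimeridian.

78.919°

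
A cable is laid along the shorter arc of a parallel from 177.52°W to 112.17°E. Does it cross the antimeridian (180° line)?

Naïve |112.17 − -177.52| = 289.69° > 180°, so the shorter arc goes the other way round — across 180°.
Signed shortest Δλ = ((112.17 − -177.52 + 180) mod 360) − 180 = -70.31°.
Going west by 70.31° from -177.52° passes through 180° before reaching +112.17°.

Yes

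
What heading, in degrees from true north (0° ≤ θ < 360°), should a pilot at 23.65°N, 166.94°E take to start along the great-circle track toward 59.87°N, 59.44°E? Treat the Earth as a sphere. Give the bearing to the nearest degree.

Δλ = 59.44 − 166.94 = -107.50°.
θ = atan2( sin Δλ · cos φ₂ , cos φ₁ · sin φ₂ − sin φ₁ · cos φ₂ · cos Δλ )
  = atan2(-0.47873, 0.85280) = -29.308° → normalised to [0°, 360°): 330.692°.

331°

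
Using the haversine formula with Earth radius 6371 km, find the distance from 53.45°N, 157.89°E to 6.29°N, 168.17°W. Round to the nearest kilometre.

6073 km

Δλ = -168.17 − 157.89 = -326.06°; wrapped into (−180°, 180°]: 33.94°.
Δφ = 6.29 − 53.45 = -47.16°.
a = sin²(Δφ/2) + cos φ₁ · cos φ₂ · sin²(Δλ/2) = 0.210450.
c = 2·atan2(√a, √(1−a)) = 0.95317 rad → d = 6371·c ≈ 6072.66 km.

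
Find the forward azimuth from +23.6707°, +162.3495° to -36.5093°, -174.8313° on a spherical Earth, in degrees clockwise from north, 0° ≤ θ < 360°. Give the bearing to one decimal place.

159.7°

Δλ = -174.8313 − 162.3495 = -337.1808°; wrapped into (−180°, 180°]: 22.8192°.
θ = atan2( sin Δλ · cos φ₂ , cos φ₁ · sin φ₂ − sin φ₁ · cos φ₂ · cos Δλ )
  = atan2(0.31172, -0.84234) = 159.692° → normalised to [0°, 360°): 159.692°.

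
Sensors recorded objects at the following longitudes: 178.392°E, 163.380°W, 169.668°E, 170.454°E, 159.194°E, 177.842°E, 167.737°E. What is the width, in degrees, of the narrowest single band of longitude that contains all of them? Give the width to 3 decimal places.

37.426°

Sort the longitudes: -163.380°, +159.194°, +167.737°, +169.668°, +170.454°, +177.842°, +178.392°.
Eastward gaps between consecutive values (wrapping around): 322.574°, 8.543°, 1.931°, 0.786°, 7.388°, 0.550°, 18.228°.
Largest gap = 322.574° ⇒ minimal covering band is its complement: 360° − 322.574° = 37.426°.
Band runs from +159.194° eastward to -163.380°, crossing the antimeridian.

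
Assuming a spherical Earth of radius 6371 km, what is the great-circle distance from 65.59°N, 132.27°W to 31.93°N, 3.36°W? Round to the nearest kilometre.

8323 km

Δλ = -3.36 − -132.27 = 128.91°.
Δφ = 31.93 − 65.59 = -33.66°.
a = sin²(Δφ/2) + cos φ₁ · cos φ₂ · sin²(Δλ/2) = 0.369345.
c = 2·atan2(√a, √(1−a)) = 1.30642 rad → d = 6371·c ≈ 8323.18 km.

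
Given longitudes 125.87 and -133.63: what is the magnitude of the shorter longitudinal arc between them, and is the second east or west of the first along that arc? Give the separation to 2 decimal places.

100.50° east

Raw difference: -133.63 − 125.87 = -259.5°.
Normalise into (−180°, 180°]: -259.5° + 360° = 100.5°.
Positive ⇒ the second point lies to the east; separation 100.50°.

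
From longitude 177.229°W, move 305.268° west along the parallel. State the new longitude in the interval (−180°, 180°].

122.497°W

Start at -177.229°; shift −305.268° → -482.497°.
-482.497° lies outside (−180°, 180°]; add 360° → -122.497°.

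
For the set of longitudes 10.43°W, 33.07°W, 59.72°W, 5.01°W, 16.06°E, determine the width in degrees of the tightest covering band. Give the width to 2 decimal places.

Sort the longitudes: -59.72°, -33.07°, -10.43°, -5.01°, +16.06°.
Eastward gaps between consecutive values (wrapping around): 26.65°, 22.64°, 5.42°, 21.07°, 284.22°.
Largest gap = 284.22° ⇒ minimal covering band is its complement: 360° − 284.22° = 75.78°.
Band runs from -59.72° eastward to +16.06°.

75.78°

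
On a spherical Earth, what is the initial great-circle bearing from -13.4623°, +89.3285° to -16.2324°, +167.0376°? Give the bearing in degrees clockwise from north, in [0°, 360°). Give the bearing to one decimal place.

Δλ = 167.0376 − 89.3285 = 77.7091°.
θ = atan2( sin Δλ · cos φ₂ , cos φ₁ · sin φ₂ − sin φ₁ · cos φ₂ · cos Δλ )
  = atan2(0.93813, -0.22427) = 103.445° → normalised to [0°, 360°): 103.445°.

103.4°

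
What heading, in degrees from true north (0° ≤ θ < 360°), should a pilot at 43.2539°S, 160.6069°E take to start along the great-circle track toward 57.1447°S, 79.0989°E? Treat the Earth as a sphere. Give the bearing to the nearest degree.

Δλ = 79.0989 − 160.6069 = -81.5080°.
θ = atan2( sin Δλ · cos φ₂ , cos φ₁ · sin φ₂ − sin φ₁ · cos φ₂ · cos Δλ )
  = atan2(-0.53657, -0.55693) = -136.066° → normalised to [0°, 360°): 223.934°.

224°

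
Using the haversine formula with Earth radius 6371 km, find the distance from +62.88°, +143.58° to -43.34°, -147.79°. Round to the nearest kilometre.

13270 km

Δλ = -147.79 − 143.58 = -291.37°; wrapped into (−180°, 180°]: 68.63°.
Δφ = -43.34 − 62.88 = -106.22°.
a = sin²(Δφ/2) + cos φ₁ · cos φ₂ · sin²(Δλ/2) = 0.745029.
c = 2·atan2(√a, √(1−a)) = 2.08295 rad → d = 6371·c ≈ 13270.49 km.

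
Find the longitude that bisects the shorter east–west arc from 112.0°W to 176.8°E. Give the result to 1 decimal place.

Signed shortest Δλ from -112.0° to +176.8° is -71.2°.
Midpoint longitude = -112.0° + (-71.2°)/2 = -112.0° − 35.6° = -147.6°.
(The naïve average (-112.0 + +176.8)/2 = 32.4° is on the wrong side of the globe.)

147.6°W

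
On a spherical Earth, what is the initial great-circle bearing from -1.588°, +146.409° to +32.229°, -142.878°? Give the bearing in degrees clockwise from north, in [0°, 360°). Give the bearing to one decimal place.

Δλ = -142.878 − 146.409 = -289.287°; wrapped into (−180°, 180°]: 70.713°.
θ = atan2( sin Δλ · cos φ₂ , cos φ₁ · sin φ₂ − sin φ₁ · cos φ₂ · cos Δλ )
  = atan2(0.79845, 0.54084) = 55.888° → normalised to [0°, 360°): 55.888°.

55.9°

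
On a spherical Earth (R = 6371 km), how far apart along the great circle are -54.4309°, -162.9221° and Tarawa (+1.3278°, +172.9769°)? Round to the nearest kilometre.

6583 km

Δλ = 172.9769 − -162.9221 = 335.8990°; wrapped into (−180°, 180°]: -24.1010°.
Δφ = 1.3278 − -54.4309 = 55.7587°.
a = sin²(Δφ/2) + cos φ₁ · cos φ₂ · sin²(Δλ/2) = 0.244007.
c = 2·atan2(√a, √(1−a)) = 1.03330 rad → d = 6371·c ≈ 6583.16 km.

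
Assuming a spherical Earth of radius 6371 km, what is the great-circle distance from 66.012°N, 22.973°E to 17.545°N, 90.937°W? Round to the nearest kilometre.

9252 km

Δλ = -90.937 − 22.973 = -113.910°.
Δφ = 17.545 − 66.012 = -48.467°.
a = sin²(Δφ/2) + cos φ₁ · cos φ₂ · sin²(Δλ/2) = 0.440845.
c = 2·atan2(√a, √(1−a)) = 1.45221 rad → d = 6371·c ≈ 9252.02 km.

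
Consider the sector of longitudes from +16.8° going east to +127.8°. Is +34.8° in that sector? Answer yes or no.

Band width going east from +16.8° to +127.8°: ((127.8 − 16.8) mod 360) = 111.0°.
Offset of +34.8° east of the west edge: ((34.8 − 16.8) mod 360) = 18.0°.
18.0° ≤ 111.0° ⇒ inside.

Yes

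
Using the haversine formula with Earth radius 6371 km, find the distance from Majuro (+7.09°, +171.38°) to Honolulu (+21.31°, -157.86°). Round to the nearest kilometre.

3662 km

Δλ = -157.86 − 171.38 = -329.24°; wrapped into (−180°, 180°]: 30.76°.
Δφ = 21.31 − 7.09 = 14.22°.
a = sin²(Δφ/2) + cos φ₁ · cos φ₂ · sin²(Δλ/2) = 0.080351.
c = 2·atan2(√a, √(1−a)) = 0.57481 rad → d = 6371·c ≈ 3662.09 km.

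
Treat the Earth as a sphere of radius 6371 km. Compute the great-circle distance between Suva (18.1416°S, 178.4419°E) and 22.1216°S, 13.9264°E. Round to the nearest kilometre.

15232 km

Δλ = 13.9264 − 178.4419 = -164.5155°.
Δφ = -22.1216 − -18.1416 = -3.9800°.
a = sin²(Δφ/2) + cos φ₁ · cos φ₂ · sin²(Δλ/2) = 0.865565.
c = 2·atan2(√a, √(1−a)) = 2.39077 rad → d = 6371·c ≈ 15231.61 km.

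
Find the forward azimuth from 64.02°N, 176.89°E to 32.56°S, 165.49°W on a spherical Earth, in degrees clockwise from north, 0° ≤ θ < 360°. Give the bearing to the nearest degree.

Δλ = -165.49 − 176.89 = -342.38°; wrapped into (−180°, 180°]: 17.62°.
θ = atan2( sin Δλ · cos φ₂ , cos φ₁ · sin φ₂ − sin φ₁ · cos φ₂ · cos Δλ )
  = atan2(0.25513, -0.95787) = 165.086° → normalised to [0°, 360°): 165.086°.

165°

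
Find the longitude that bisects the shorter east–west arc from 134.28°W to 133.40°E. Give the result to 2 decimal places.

179.56°E

Signed shortest Δλ from -134.28° to +133.40° is -92.32°.
Midpoint longitude = -134.28° + (-92.32°)/2 = -134.28° − 46.16° = -180.44°.
Normalise into (−180°, 180°]: +179.56°.
(The naïve average (-134.28 + +133.40)/2 = -0.44° is on the wrong side of the globe.)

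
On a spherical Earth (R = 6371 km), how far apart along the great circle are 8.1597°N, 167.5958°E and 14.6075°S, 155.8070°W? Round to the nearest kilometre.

4764 km

Δλ = -155.8070 − 167.5958 = -323.4028°; wrapped into (−180°, 180°]: 36.5972°.
Δφ = -14.6075 − 8.1597 = -22.7672°.
a = sin²(Δφ/2) + cos φ₁ · cos φ₂ · sin²(Δλ/2) = 0.133382.
c = 2·atan2(√a, √(1−a)) = 0.74773 rad → d = 6371·c ≈ 4763.78 km.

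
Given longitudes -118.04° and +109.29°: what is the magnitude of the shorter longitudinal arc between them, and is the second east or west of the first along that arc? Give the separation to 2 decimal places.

132.67° west

Raw difference: 109.29 − -118.04 = 227.33°.
Normalise into (−180°, 180°]: 227.33° − 360° = -132.67°.
Negative ⇒ the second point lies to the west; separation 132.67°.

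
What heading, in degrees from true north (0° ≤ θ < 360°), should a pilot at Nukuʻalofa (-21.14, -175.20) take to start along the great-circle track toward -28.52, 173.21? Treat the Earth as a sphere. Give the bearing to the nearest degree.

233°

Δλ = 173.21 − -175.20 = 348.41°; wrapped into (−180°, 180°]: -11.59°.
θ = atan2( sin Δλ · cos φ₂ , cos φ₁ · sin φ₂ − sin φ₁ · cos φ₂ · cos Δλ )
  = atan2(-0.17653, -0.13491) = -127.389° → normalised to [0°, 360°): 232.611°.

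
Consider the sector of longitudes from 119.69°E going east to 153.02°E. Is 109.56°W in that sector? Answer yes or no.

Band width going east from +119.69° to +153.02°: ((153.02 − 119.69) mod 360) = 33.33°.
Offset of -109.56° east of the west edge: ((-109.56 − 119.69) mod 360) = 130.75°.
130.75° > 33.33° ⇒ outside.

No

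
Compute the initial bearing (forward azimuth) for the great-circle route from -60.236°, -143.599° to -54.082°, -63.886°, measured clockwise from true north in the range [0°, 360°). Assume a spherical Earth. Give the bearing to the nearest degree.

118°

Δλ = -63.886 − -143.599 = 79.713°.
θ = atan2( sin Δλ · cos φ₂ , cos φ₁ · sin φ₂ − sin φ₁ · cos φ₂ · cos Δλ )
  = atan2(0.57720, -0.31110) = 118.324° → normalised to [0°, 360°): 118.324°.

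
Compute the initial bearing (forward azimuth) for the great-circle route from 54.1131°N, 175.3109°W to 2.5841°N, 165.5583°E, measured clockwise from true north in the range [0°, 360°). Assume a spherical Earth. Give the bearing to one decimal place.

Δλ = 165.5583 − -175.3109 = 340.8692°; wrapped into (−180°, 180°]: -19.1308°.
θ = atan2( sin Δλ · cos φ₂ , cos φ₁ · sin φ₂ − sin φ₁ · cos φ₂ · cos Δλ )
  = atan2(-0.32739, -0.73822) = -156.083° → normalised to [0°, 360°): 203.917°.

203.9°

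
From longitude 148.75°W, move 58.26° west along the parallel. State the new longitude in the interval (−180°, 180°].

152.99°E

Start at -148.75°; shift −58.26° → -207.01°.
-207.01° lies outside (−180°, 180°]; add 360° → +152.99°.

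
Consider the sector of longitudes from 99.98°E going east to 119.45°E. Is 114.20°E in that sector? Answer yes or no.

Yes

Band width going east from +99.98° to +119.45°: ((119.45 − 99.98) mod 360) = 19.47°.
Offset of +114.20° east of the west edge: ((114.20 − 99.98) mod 360) = 14.22°.
14.22° ≤ 19.47° ⇒ inside.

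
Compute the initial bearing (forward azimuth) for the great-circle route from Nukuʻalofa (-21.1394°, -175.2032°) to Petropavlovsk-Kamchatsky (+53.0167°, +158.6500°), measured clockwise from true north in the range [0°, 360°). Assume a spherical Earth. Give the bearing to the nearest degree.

Δλ = 158.6500 − -175.2032 = 333.8532°; wrapped into (−180°, 180°]: -26.1468°.
θ = atan2( sin Δλ · cos φ₂ , cos φ₁ · sin φ₂ − sin φ₁ · cos φ₂ · cos Δλ )
  = atan2(-0.26510, 0.93981) = -15.753° → normalised to [0°, 360°): 344.247°.

344°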